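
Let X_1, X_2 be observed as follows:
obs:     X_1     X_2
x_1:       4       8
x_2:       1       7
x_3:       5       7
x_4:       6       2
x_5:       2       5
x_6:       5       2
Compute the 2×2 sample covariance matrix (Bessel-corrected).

Step 1 — column means:
  mean(X_1) = (4 + 1 + 5 + 6 + 2 + 5) / 6 = 23/6 = 3.8333
  mean(X_2) = (8 + 7 + 7 + 2 + 5 + 2) / 6 = 31/6 = 5.1667

Step 2 — sample covariance S[i,j] = (1/(n-1)) · Σ_k (x_{k,i} - mean_i) · (x_{k,j} - mean_j), with n-1 = 5.
  S[X_1,X_1] = ((0.1667)·(0.1667) + (-2.8333)·(-2.8333) + (1.1667)·(1.1667) + (2.1667)·(2.1667) + (-1.8333)·(-1.8333) + (1.1667)·(1.1667)) / 5 = 18.8333/5 = 3.7667
  S[X_1,X_2] = ((0.1667)·(2.8333) + (-2.8333)·(1.8333) + (1.1667)·(1.8333) + (2.1667)·(-3.1667) + (-1.8333)·(-0.1667) + (1.1667)·(-3.1667)) / 5 = -12.8333/5 = -2.5667
  S[X_2,X_2] = ((2.8333)·(2.8333) + (1.8333)·(1.8333) + (1.8333)·(1.8333) + (-3.1667)·(-3.1667) + (-0.1667)·(-0.1667) + (-3.1667)·(-3.1667)) / 5 = 34.8333/5 = 6.9667

S is symmetric (S[j,i] = S[i,j]). Assembling:

S = [[3.7667, -2.5667],
 [-2.5667, 6.9667]]


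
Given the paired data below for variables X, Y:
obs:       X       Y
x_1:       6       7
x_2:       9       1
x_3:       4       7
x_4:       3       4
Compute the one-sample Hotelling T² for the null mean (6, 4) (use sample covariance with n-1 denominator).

Step 1 — sample mean vector:
  mean(X) = (6 + 9 + 4 + 3) / 4 = 22/4 = 5.5
  mean(Y) = (7 + 1 + 7 + 4) / 4 = 19/4 = 4.75
  x̄ = (5.5, 4.75),  deviation x̄ - mu_0 = (5.5, 4.75) - (6, 4) = (-0.5, 0.75).

Step 2 — sample covariance matrix, S[i,j] = (1/(n-1)) · Σ_k (x_{k,i} - mean_i) · (x_{k,j} - mean_j), divisor n-1 = 3:
  S[X,X] = ((0.5)·(0.5) + (3.5)·(3.5) + (-1.5)·(-1.5) + (-2.5)·(-2.5)) / 3 = 21/3 = 7
  S[X,Y] = ((0.5)·(2.25) + (3.5)·(-3.75) + (-1.5)·(2.25) + (-2.5)·(-0.75)) / 3 = -13.5/3 = -4.5
  S[Y,Y] = ((2.25)·(2.25) + (-3.75)·(-3.75) + (2.25)·(2.25) + (-0.75)·(-0.75)) / 3 = 24.75/3 = 8.25
  S = [[7, -4.5],
 [-4.5, 8.25]].

Step 3 — invert S. det(S) = 7·8.25 - (-4.5)² = 37.5.
  S^{-1} = (1/det) · [[d, -b], [-b, a]] = [[0.22, 0.12],
 [0.12, 0.1867]].

Step 4 — quadratic form (x̄ - mu_0)^T · S^{-1} · (x̄ - mu_0):
  S^{-1} · (x̄ - mu_0) = (-0.02, 0.08),
  (x̄ - mu_0)^T · [...] = (-0.5)·(-0.02) + (0.75)·(0.08) = 0.07.

Step 5 — scale by n: T² = 4 · 0.07 = 0.28.

T² ≈ 0.28


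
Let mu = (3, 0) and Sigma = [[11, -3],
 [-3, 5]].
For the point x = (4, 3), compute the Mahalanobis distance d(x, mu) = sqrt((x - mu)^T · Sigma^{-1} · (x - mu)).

Step 1 — centre the observation: (x - mu) = (1, 3).

Step 2 — invert Sigma. det(Sigma) = 11·5 - (-3)² = 46.
  Sigma^{-1} = (1/det) · [[d, -b], [-b, a]] = [[0.1087, 0.0652],
 [0.0652, 0.2391]].

Step 3 — form the quadratic (x - mu)^T · Sigma^{-1} · (x - mu):
  Sigma^{-1} · (x - mu) = (0.3043, 0.7826).
  (x - mu)^T · [Sigma^{-1} · (x - mu)] = (1)·(0.3043) + (3)·(0.7826) = 2.6522.

Step 4 — take square root: d = √(2.6522) ≈ 1.6285.

d(x, mu) = √(2.6522) ≈ 1.6285


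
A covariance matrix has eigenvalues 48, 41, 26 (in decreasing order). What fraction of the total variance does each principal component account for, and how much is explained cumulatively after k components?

Step 1 — total variance = trace(Sigma) = Σ λ_i = 48 + 41 + 26 = 115.

Step 2 — fraction explained by component i = λ_i / Σ λ:
  PC1: 48/115 = 0.4174
  PC2: 41/115 = 0.3565
  PC3: 26/115 = 0.2261

Step 3 — cumulative fraction after k components = (λ_1 + ... + λ_k) / Σ λ:
  k = 1: 48/115 = 0.4174
  k = 2: (48 + 41)/115 = 89/115 = 0.7739
  k = 3: (48 + 41 + 26)/115 = 115/115 = 1

Summary (fraction, with percent):

explained: PC1 0.4174 (41.74%), PC2 0.3565 (35.65%), PC3 0.2261 (22.61%);  cumulative: 0.4174, 0.7739, 1


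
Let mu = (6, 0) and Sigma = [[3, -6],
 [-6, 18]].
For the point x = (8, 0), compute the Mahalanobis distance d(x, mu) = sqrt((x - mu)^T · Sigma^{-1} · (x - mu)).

Step 1 — centre the observation: (x - mu) = (2, 0).

Step 2 — invert Sigma. det(Sigma) = 3·18 - (-6)² = 18.
  Sigma^{-1} = (1/det) · [[d, -b], [-b, a]] = [[1, 0.3333],
 [0.3333, 0.1667]].

Step 3 — form the quadratic (x - mu)^T · Sigma^{-1} · (x - mu):
  Sigma^{-1} · (x - mu) = (2, 0.6667).
  (x - mu)^T · [Sigma^{-1} · (x - mu)] = (2)·(2) + (0)·(0.6667) = 4.

Step 4 — take square root: d = √(4) ≈ 2.

d(x, mu) = √(4) ≈ 2


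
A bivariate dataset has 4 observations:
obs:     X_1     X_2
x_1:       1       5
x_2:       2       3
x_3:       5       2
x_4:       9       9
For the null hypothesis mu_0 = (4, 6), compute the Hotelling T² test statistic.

Step 1 — sample mean vector:
  mean(X_1) = (1 + 2 + 5 + 9) / 4 = 17/4 = 4.25
  mean(X_2) = (5 + 3 + 2 + 9) / 4 = 19/4 = 4.75
  x̄ = (4.25, 4.75),  deviation x̄ - mu_0 = (4.25, 4.75) - (4, 6) = (0.25, -1.25).

Step 2 — sample covariance matrix, S[i,j] = (1/(n-1)) · Σ_k (x_{k,i} - mean_i) · (x_{k,j} - mean_j), divisor n-1 = 3:
  S[X_1,X_1] = ((-3.25)·(-3.25) + (-2.25)·(-2.25) + (0.75)·(0.75) + (4.75)·(4.75)) / 3 = 38.75/3 = 12.9167
  S[X_1,X_2] = ((-3.25)·(0.25) + (-2.25)·(-1.75) + (0.75)·(-2.75) + (4.75)·(4.25)) / 3 = 21.25/3 = 7.0833
  S[X_2,X_2] = ((0.25)·(0.25) + (-1.75)·(-1.75) + (-2.75)·(-2.75) + (4.25)·(4.25)) / 3 = 28.75/3 = 9.5833
  S = [[12.9167, 7.0833],
 [7.0833, 9.5833]].

Step 3 — invert S. det(S) = 12.9167·9.5833 - (7.0833)² = 73.6111.
  S^{-1} = (1/det) · [[d, -b], [-b, a]] = [[0.1302, -0.0962],
 [-0.0962, 0.1755]].

Step 4 — quadratic form (x̄ - mu_0)^T · S^{-1} · (x̄ - mu_0):
  S^{-1} · (x̄ - mu_0) = (0.1528, -0.2434),
  (x̄ - mu_0)^T · [...] = (0.25)·(0.1528) + (-1.25)·(-0.2434) = 0.3425.

Step 5 — scale by n: T² = 4 · 0.3425 = 1.3698.

T² ≈ 1.3698


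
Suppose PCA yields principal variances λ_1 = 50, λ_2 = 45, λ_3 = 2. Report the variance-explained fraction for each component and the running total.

Step 1 — total variance = trace(Sigma) = Σ λ_i = 50 + 45 + 2 = 97.

Step 2 — fraction explained by component i = λ_i / Σ λ:
  PC1: 50/97 = 0.5155
  PC2: 45/97 = 0.4639
  PC3: 2/97 = 0.0206

Step 3 — cumulative fraction after k components = (λ_1 + ... + λ_k) / Σ λ:
  k = 1: 50/97 = 0.5155
  k = 2: (50 + 45)/97 = 95/97 = 0.9794
  k = 3: (50 + 45 + 2)/97 = 97/97 = 1

Summary (fraction, with percent):

explained: PC1 0.5155 (51.55%), PC2 0.4639 (46.39%), PC3 0.0206 (2.06%);  cumulative: 0.5155, 0.9794, 1


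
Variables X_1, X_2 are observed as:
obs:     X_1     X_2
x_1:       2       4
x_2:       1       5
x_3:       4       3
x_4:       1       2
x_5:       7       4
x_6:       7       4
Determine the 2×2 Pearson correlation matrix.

Step 1 — column means:
  mean(X_1) = (2 + 1 + 4 + 1 + 7 + 7) / 6 = 22/6 = 3.6667
  mean(X_2) = (4 + 5 + 3 + 2 + 4 + 4) / 6 = 22/6 = 3.6667

Step 2 — sample variances and covariances s[i,j] = (1/(n-1)) · Σ_k (x_{k,i} - mean_i) · (x_{k,j} - mean_j), with n-1 = 5:
  s[X_1,X_1] = ((-1.6667)·(-1.6667) + (-2.6667)·(-2.6667) + (0.3333)·(0.3333) + (-2.6667)·(-2.6667) + (3.3333)·(3.3333) + (3.3333)·(3.3333)) / 5 = 39.3333/5 = 7.8667
  s[X_1,X_2] = ((-1.6667)·(0.3333) + (-2.6667)·(1.3333) + (0.3333)·(-0.6667) + (-2.6667)·(-1.6667) + (3.3333)·(0.3333) + (3.3333)·(0.3333)) / 5 = 2.3333/5 = 0.4667
  s[X_2,X_2] = ((0.3333)·(0.3333) + (1.3333)·(1.3333) + (-0.6667)·(-0.6667) + (-1.6667)·(-1.6667) + (0.3333)·(0.3333) + (0.3333)·(0.3333)) / 5 = 5.3333/5 = 1.0667
  Sample standard deviations s_i = √(s[i,i]):
  s(X_1) = √(7.8667) = 2.8048
  s(X_2) = √(1.0667) = 1.0328

Step 3 — r_{ij} = s_{ij} / (s_i · s_j):
  r[X_1,X_1] = 1 (diagonal).
  r[X_1,X_2] = 0.4667 / (2.8048 · 1.0328) = 0.4667 / 2.8967 = 0.1611
  r[X_2,X_2] = 1 (diagonal).

R is symmetric with unit diagonal. Assembling:

R = [[1, 0.1611],
 [0.1611, 1]]


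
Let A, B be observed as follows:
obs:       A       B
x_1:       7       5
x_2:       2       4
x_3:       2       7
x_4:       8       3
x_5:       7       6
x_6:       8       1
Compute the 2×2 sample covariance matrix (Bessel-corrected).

Step 1 — column means:
  mean(A) = (7 + 2 + 2 + 8 + 7 + 8) / 6 = 34/6 = 5.6667
  mean(B) = (5 + 4 + 7 + 3 + 6 + 1) / 6 = 26/6 = 4.3333

Step 2 — sample covariance S[i,j] = (1/(n-1)) · Σ_k (x_{k,i} - mean_i) · (x_{k,j} - mean_j), with n-1 = 5.
  S[A,A] = ((1.3333)·(1.3333) + (-3.6667)·(-3.6667) + (-3.6667)·(-3.6667) + (2.3333)·(2.3333) + (1.3333)·(1.3333) + (2.3333)·(2.3333)) / 5 = 41.3333/5 = 8.2667
  S[A,B] = ((1.3333)·(0.6667) + (-3.6667)·(-0.3333) + (-3.6667)·(2.6667) + (2.3333)·(-1.3333) + (1.3333)·(1.6667) + (2.3333)·(-3.3333)) / 5 = -16.3333/5 = -3.2667
  S[B,B] = ((0.6667)·(0.6667) + (-0.3333)·(-0.3333) + (2.6667)·(2.6667) + (-1.3333)·(-1.3333) + (1.6667)·(1.6667) + (-3.3333)·(-3.3333)) / 5 = 23.3333/5 = 4.6667

S is symmetric (S[j,i] = S[i,j]). Assembling:

S = [[8.2667, -3.2667],
 [-3.2667, 4.6667]]


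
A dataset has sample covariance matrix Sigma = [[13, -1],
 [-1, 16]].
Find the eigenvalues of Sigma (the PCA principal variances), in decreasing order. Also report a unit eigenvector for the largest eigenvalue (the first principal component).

Step 1 — characteristic polynomial of 2×2 Sigma:
  det(Sigma - λI) = λ² - trace · λ + det = 0.
  trace = 13 + 16 = 29, det = 13·16 - (-1)² = 207.
Step 2 — discriminant:
  Δ = trace² - 4·det = 841 - 828 = 13.
Step 3 — eigenvalues:
  λ = (trace ± √Δ)/2 = (29 ± 3.6056)/2,
  λ_1 = 16.3028,  λ_2 = 12.6972.

Step 4 — unit eigenvector for λ_1: solve (Sigma - λ_1 I)v = 0. First row:
  (13 - 16.3028)·v_x + (-1)·v_y = 0, i.e. (-3.3028)·v_x + (-1)·v_y = 0,
  so v ∝ (b, λ_1 - a) = (-1, 3.3028); multiply by -1 so the first entry is positive: u = (1, -3.3028).
  ||u|| = √((1)² + (-3.3028)²) = √(11.9083) ≈ 3.4508,
  v_1 = u/||u|| ≈ (0.2898, -0.9571) (||v_1|| = 1).

λ_1 = 16.3028,  λ_2 = 12.6972;  v_1 ≈ (0.2898, -0.9571)


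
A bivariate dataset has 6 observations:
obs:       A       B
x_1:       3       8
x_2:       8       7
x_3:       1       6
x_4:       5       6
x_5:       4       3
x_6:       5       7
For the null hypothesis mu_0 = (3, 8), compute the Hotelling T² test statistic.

Step 1 — sample mean vector:
  mean(A) = (3 + 8 + 1 + 5 + 4 + 5) / 6 = 26/6 = 4.3333
  mean(B) = (8 + 7 + 6 + 6 + 3 + 7) / 6 = 37/6 = 6.1667
  x̄ = (4.3333, 6.1667),  deviation x̄ - mu_0 = (4.3333, 6.1667) - (3, 8) = (1.3333, -1.8333).

Step 2 — sample covariance matrix, S[i,j] = (1/(n-1)) · Σ_k (x_{k,i} - mean_i) · (x_{k,j} - mean_j), divisor n-1 = 5:
  S[A,A] = ((-1.3333)·(-1.3333) + (3.6667)·(3.6667) + (-3.3333)·(-3.3333) + (0.6667)·(0.6667) + (-0.3333)·(-0.3333) + (0.6667)·(0.6667)) / 5 = 27.3333/5 = 5.4667
  S[A,B] = ((-1.3333)·(1.8333) + (3.6667)·(0.8333) + (-3.3333)·(-0.1667) + (0.6667)·(-0.1667) + (-0.3333)·(-3.1667) + (0.6667)·(0.8333)) / 5 = 2.6667/5 = 0.5333
  S[B,B] = ((1.8333)·(1.8333) + (0.8333)·(0.8333) + (-0.1667)·(-0.1667) + (-0.1667)·(-0.1667) + (-3.1667)·(-3.1667) + (0.8333)·(0.8333)) / 5 = 14.8333/5 = 2.9667
  S = [[5.4667, 0.5333],
 [0.5333, 2.9667]].

Step 3 — invert S. det(S) = 5.4667·2.9667 - (0.5333)² = 15.9333.
  S^{-1} = (1/det) · [[d, -b], [-b, a]] = [[0.1862, -0.0335],
 [-0.0335, 0.3431]].

Step 4 — quadratic form (x̄ - mu_0)^T · S^{-1} · (x̄ - mu_0):
  S^{-1} · (x̄ - mu_0) = (0.3096, -0.6736),
  (x̄ - mu_0)^T · [...] = (1.3333)·(0.3096) + (-1.8333)·(-0.6736) = 1.6478.

Step 5 — scale by n: T² = 6 · 1.6478 = 9.887.

T² ≈ 9.887


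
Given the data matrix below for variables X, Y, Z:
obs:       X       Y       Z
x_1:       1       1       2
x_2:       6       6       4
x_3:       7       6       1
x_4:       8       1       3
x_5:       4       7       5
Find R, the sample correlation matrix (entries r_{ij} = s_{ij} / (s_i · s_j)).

Step 1 — column means:
  mean(X) = (1 + 6 + 7 + 8 + 4) / 5 = 26/5 = 5.2
  mean(Y) = (1 + 6 + 6 + 1 + 7) / 5 = 21/5 = 4.2
  mean(Z) = (2 + 4 + 1 + 3 + 5) / 5 = 15/5 = 3

Step 2 — sample variances and covariances s[i,j] = (1/(n-1)) · Σ_k (x_{k,i} - mean_i) · (x_{k,j} - mean_j), with n-1 = 4:
  s[X,X] = ((-4.2)·(-4.2) + (0.8)·(0.8) + (1.8)·(1.8) + (2.8)·(2.8) + (-1.2)·(-1.2)) / 4 = 30.8/4 = 7.7
  s[X,Y] = ((-4.2)·(-3.2) + (0.8)·(1.8) + (1.8)·(1.8) + (2.8)·(-3.2) + (-1.2)·(2.8)) / 4 = 5.8/4 = 1.45
  s[X,Z] = ((-4.2)·(-1) + (0.8)·(1) + (1.8)·(-2) + (2.8)·(0) + (-1.2)·(2)) / 4 = -1/4 = -0.25
  s[Y,Y] = ((-3.2)·(-3.2) + (1.8)·(1.8) + (1.8)·(1.8) + (-3.2)·(-3.2) + (2.8)·(2.8)) / 4 = 34.8/4 = 8.7
  s[Y,Z] = ((-3.2)·(-1) + (1.8)·(1) + (1.8)·(-2) + (-3.2)·(0) + (2.8)·(2)) / 4 = 7/4 = 1.75
  s[Z,Z] = ((-1)·(-1) + (1)·(1) + (-2)·(-2) + (0)·(0) + (2)·(2)) / 4 = 10/4 = 2.5
  Sample standard deviations s_i = √(s[i,i]):
  s(X) = √(7.7) = 2.7749
  s(Y) = √(8.7) = 2.9496
  s(Z) = √(2.5) = 1.5811

Step 3 — r_{ij} = s_{ij} / (s_i · s_j):
  r[X,X] = 1 (diagonal).
  r[X,Y] = 1.45 / (2.7749 · 2.9496) = 1.45 / 8.1847 = 0.1772
  r[X,Z] = -0.25 / (2.7749 · 1.5811) = -0.25 / 4.3875 = -0.057
  r[Y,Y] = 1 (diagonal).
  r[Y,Z] = 1.75 / (2.9496 · 1.5811) = 1.75 / 4.6637 = 0.3752
  r[Z,Z] = 1 (diagonal).

R is symmetric with unit diagonal. Assembling:

R = [[1, 0.1772, -0.057],
 [0.1772, 1, 0.3752],
 [-0.057, 0.3752, 1]]


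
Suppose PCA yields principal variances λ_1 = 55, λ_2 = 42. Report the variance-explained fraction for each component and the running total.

Step 1 — total variance = trace(Sigma) = Σ λ_i = 55 + 42 = 97.

Step 2 — fraction explained by component i = λ_i / Σ λ:
  PC1: 55/97 = 0.567
  PC2: 42/97 = 0.433

Step 3 — cumulative fraction after k components = (λ_1 + ... + λ_k) / Σ λ:
  k = 1: 55/97 = 0.567
  k = 2: (55 + 42)/97 = 97/97 = 1

Summary (fraction, with percent):

explained: PC1 0.567 (56.7%), PC2 0.433 (43.3%);  cumulative: 0.567, 1


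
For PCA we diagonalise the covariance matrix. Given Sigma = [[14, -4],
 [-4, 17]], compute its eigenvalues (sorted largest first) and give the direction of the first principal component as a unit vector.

Step 1 — characteristic polynomial of 2×2 Sigma:
  det(Sigma - λI) = λ² - trace · λ + det = 0.
  trace = 14 + 17 = 31, det = 14·17 - (-4)² = 222.
Step 2 — discriminant:
  Δ = trace² - 4·det = 961 - 888 = 73.
Step 3 — eigenvalues:
  λ = (trace ± √Δ)/2 = (31 ± 8.544)/2,
  λ_1 = 19.772,  λ_2 = 11.228.

Step 4 — unit eigenvector for λ_1: solve (Sigma - λ_1 I)v = 0. First row:
  (14 - 19.772)·v_x + (-4)·v_y = 0, i.e. (-5.772)·v_x + (-4)·v_y = 0,
  so v ∝ (b, λ_1 - a) = (-4, 5.772); multiply by -1 so the first entry is positive: u = (4, -5.772).
  ||u|| = √((4)² + (-5.772)²) = √(49.316) ≈ 7.0225,
  v_1 = u/||u|| ≈ (0.5696, -0.8219) (||v_1|| = 1).

λ_1 = 19.772,  λ_2 = 11.228;  v_1 ≈ (0.5696, -0.8219)


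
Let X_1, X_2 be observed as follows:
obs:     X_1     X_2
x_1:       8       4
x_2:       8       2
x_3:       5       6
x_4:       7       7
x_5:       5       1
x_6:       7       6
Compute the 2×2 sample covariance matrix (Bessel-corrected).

Step 1 — column means:
  mean(X_1) = (8 + 8 + 5 + 7 + 5 + 7) / 6 = 40/6 = 6.6667
  mean(X_2) = (4 + 2 + 6 + 7 + 1 + 6) / 6 = 26/6 = 4.3333

Step 2 — sample covariance S[i,j] = (1/(n-1)) · Σ_k (x_{k,i} - mean_i) · (x_{k,j} - mean_j), with n-1 = 5.
  S[X_1,X_1] = ((1.3333)·(1.3333) + (1.3333)·(1.3333) + (-1.6667)·(-1.6667) + (0.3333)·(0.3333) + (-1.6667)·(-1.6667) + (0.3333)·(0.3333)) / 5 = 9.3333/5 = 1.8667
  S[X_1,X_2] = ((1.3333)·(-0.3333) + (1.3333)·(-2.3333) + (-1.6667)·(1.6667) + (0.3333)·(2.6667) + (-1.6667)·(-3.3333) + (0.3333)·(1.6667)) / 5 = 0.6667/5 = 0.1333
  S[X_2,X_2] = ((-0.3333)·(-0.3333) + (-2.3333)·(-2.3333) + (1.6667)·(1.6667) + (2.6667)·(2.6667) + (-3.3333)·(-3.3333) + (1.6667)·(1.6667)) / 5 = 29.3333/5 = 5.8667

S is symmetric (S[j,i] = S[i,j]). Assembling:

S = [[1.8667, 0.1333],
 [0.1333, 5.8667]]


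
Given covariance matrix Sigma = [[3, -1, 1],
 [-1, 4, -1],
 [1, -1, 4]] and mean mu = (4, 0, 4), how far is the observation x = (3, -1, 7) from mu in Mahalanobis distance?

Step 1 — centre the observation: (x - mu) = (-1, -1, 3).

Step 2 — invert Sigma (cofactor / det for 3×3, or solve directly):
  Sigma^{-1} = [[0.3846, 0.0769, -0.0769],
 [0.0769, 0.2821, 0.0513],
 [-0.0769, 0.0513, 0.2821]].

Step 3 — form the quadratic (x - mu)^T · Sigma^{-1} · (x - mu):
  Sigma^{-1} · (x - mu) = (-0.6923, -0.2051, 0.8718).
  (x - mu)^T · [Sigma^{-1} · (x - mu)] = (-1)·(-0.6923) + (-1)·(-0.2051) + (3)·(0.8718) = 3.5128.

Step 4 — take square root: d = √(3.5128) ≈ 1.8743.

d(x, mu) = √(3.5128) ≈ 1.8743


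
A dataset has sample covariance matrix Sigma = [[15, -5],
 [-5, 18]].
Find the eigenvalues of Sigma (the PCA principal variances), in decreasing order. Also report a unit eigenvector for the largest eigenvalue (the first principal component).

Step 1 — characteristic polynomial of 2×2 Sigma:
  det(Sigma - λI) = λ² - trace · λ + det = 0.
  trace = 15 + 18 = 33, det = 15·18 - (-5)² = 245.
Step 2 — discriminant:
  Δ = trace² - 4·det = 1089 - 980 = 109.
Step 3 — eigenvalues:
  λ = (trace ± √Δ)/2 = (33 ± 10.4403)/2,
  λ_1 = 21.7202,  λ_2 = 11.2798.

Step 4 — unit eigenvector for λ_1: solve (Sigma - λ_1 I)v = 0. First row:
  (15 - 21.7202)·v_x + (-5)·v_y = 0, i.e. (-6.7202)·v_x + (-5)·v_y = 0,
  so v ∝ (b, λ_1 - a) = (-5, 6.7202); multiply by -1 so the first entry is positive: u = (5, -6.7202).
  ||u|| = √((5)² + (-6.7202)²) = √(70.1605) ≈ 8.3762,
  v_1 = u/||u|| ≈ (0.5969, -0.8023) (||v_1|| = 1).

λ_1 = 21.7202,  λ_2 = 11.2798;  v_1 ≈ (0.5969, -0.8023)


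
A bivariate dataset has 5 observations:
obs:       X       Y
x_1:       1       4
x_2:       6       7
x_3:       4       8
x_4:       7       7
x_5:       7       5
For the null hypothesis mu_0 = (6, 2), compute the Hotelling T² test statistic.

Step 1 — sample mean vector:
  mean(X) = (1 + 6 + 4 + 7 + 7) / 5 = 25/5 = 5
  mean(Y) = (4 + 7 + 8 + 7 + 5) / 5 = 31/5 = 6.2
  x̄ = (5, 6.2),  deviation x̄ - mu_0 = (5, 6.2) - (6, 2) = (-1, 4.2).

Step 2 — sample covariance matrix, S[i,j] = (1/(n-1)) · Σ_k (x_{k,i} - mean_i) · (x_{k,j} - mean_j), divisor n-1 = 4:
  S[X,X] = ((-4)·(-4) + (1)·(1) + (-1)·(-1) + (2)·(2) + (2)·(2)) / 4 = 26/4 = 6.5
  S[X,Y] = ((-4)·(-2.2) + (1)·(0.8) + (-1)·(1.8) + (2)·(0.8) + (2)·(-1.2)) / 4 = 7/4 = 1.75
  S[Y,Y] = ((-2.2)·(-2.2) + (0.8)·(0.8) + (1.8)·(1.8) + (0.8)·(0.8) + (-1.2)·(-1.2)) / 4 = 10.8/4 = 2.7
  S = [[6.5, 1.75],
 [1.75, 2.7]].

Step 3 — invert S. det(S) = 6.5·2.7 - (1.75)² = 14.4875.
  S^{-1} = (1/det) · [[d, -b], [-b, a]] = [[0.1864, -0.1208],
 [-0.1208, 0.4487]].

Step 4 — quadratic form (x̄ - mu_0)^T · S^{-1} · (x̄ - mu_0):
  S^{-1} · (x̄ - mu_0) = (-0.6937, 2.0052),
  (x̄ - mu_0)^T · [...] = (-1)·(-0.6937) + (4.2)·(2.0052) = 9.1154.

Step 5 — scale by n: T² = 5 · 9.1154 = 45.5772.

T² ≈ 45.5772


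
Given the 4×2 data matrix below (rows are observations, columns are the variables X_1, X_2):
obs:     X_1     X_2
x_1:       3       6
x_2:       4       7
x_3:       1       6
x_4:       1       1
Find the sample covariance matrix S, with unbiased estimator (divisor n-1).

Step 1 — column means:
  mean(X_1) = (3 + 4 + 1 + 1) / 4 = 9/4 = 2.25
  mean(X_2) = (6 + 7 + 6 + 1) / 4 = 20/4 = 5

Step 2 — sample covariance S[i,j] = (1/(n-1)) · Σ_k (x_{k,i} - mean_i) · (x_{k,j} - mean_j), with n-1 = 3.
  S[X_1,X_1] = ((0.75)·(0.75) + (1.75)·(1.75) + (-1.25)·(-1.25) + (-1.25)·(-1.25)) / 3 = 6.75/3 = 2.25
  S[X_1,X_2] = ((0.75)·(1) + (1.75)·(2) + (-1.25)·(1) + (-1.25)·(-4)) / 3 = 8/3 = 2.6667
  S[X_2,X_2] = ((1)·(1) + (2)·(2) + (1)·(1) + (-4)·(-4)) / 3 = 22/3 = 7.3333

S is symmetric (S[j,i] = S[i,j]). Assembling:

S = [[2.25, 2.6667],
 [2.6667, 7.3333]]


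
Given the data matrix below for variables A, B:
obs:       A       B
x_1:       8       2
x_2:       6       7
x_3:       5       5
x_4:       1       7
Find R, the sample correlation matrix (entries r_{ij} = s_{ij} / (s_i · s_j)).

Step 1 — column means:
  mean(A) = (8 + 6 + 5 + 1) / 4 = 20/4 = 5
  mean(B) = (2 + 7 + 5 + 7) / 4 = 21/4 = 5.25

Step 2 — sample variances and covariances s[i,j] = (1/(n-1)) · Σ_k (x_{k,i} - mean_i) · (x_{k,j} - mean_j), with n-1 = 3:
  s[A,A] = ((3)·(3) + (1)·(1) + (0)·(0) + (-4)·(-4)) / 3 = 26/3 = 8.6667
  s[A,B] = ((3)·(-3.25) + (1)·(1.75) + (0)·(-0.25) + (-4)·(1.75)) / 3 = -15/3 = -5
  s[B,B] = ((-3.25)·(-3.25) + (1.75)·(1.75) + (-0.25)·(-0.25) + (1.75)·(1.75)) / 3 = 16.75/3 = 5.5833
  Sample standard deviations s_i = √(s[i,i]):
  s(A) = √(8.6667) = 2.9439
  s(B) = √(5.5833) = 2.3629

Step 3 — r_{ij} = s_{ij} / (s_i · s_j):
  r[A,A] = 1 (diagonal).
  r[A,B] = -5 / (2.9439 · 2.3629) = -5 / 6.9562 = -0.7188
  r[B,B] = 1 (diagonal).

R is symmetric with unit diagonal. Assembling:

R = [[1, -0.7188],
 [-0.7188, 1]]


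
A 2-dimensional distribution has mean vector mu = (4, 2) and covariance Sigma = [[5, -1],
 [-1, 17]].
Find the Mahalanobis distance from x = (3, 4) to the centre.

Step 1 — centre the observation: (x - mu) = (-1, 2).

Step 2 — invert Sigma. det(Sigma) = 5·17 - (-1)² = 84.
  Sigma^{-1} = (1/det) · [[d, -b], [-b, a]] = [[0.2024, 0.0119],
 [0.0119, 0.0595]].

Step 3 — form the quadratic (x - mu)^T · Sigma^{-1} · (x - mu):
  Sigma^{-1} · (x - mu) = (-0.1786, 0.1071).
  (x - mu)^T · [Sigma^{-1} · (x - mu)] = (-1)·(-0.1786) + (2)·(0.1071) = 0.3929.

Step 4 — take square root: d = √(0.3929) ≈ 0.6268.

d(x, mu) = √(0.3929) ≈ 0.6268


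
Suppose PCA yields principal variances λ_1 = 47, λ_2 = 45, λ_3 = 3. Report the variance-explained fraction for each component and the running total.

Step 1 — total variance = trace(Sigma) = Σ λ_i = 47 + 45 + 3 = 95.

Step 2 — fraction explained by component i = λ_i / Σ λ:
  PC1: 47/95 = 0.4947
  PC2: 45/95 = 0.4737
  PC3: 3/95 = 0.0316

Step 3 — cumulative fraction after k components = (λ_1 + ... + λ_k) / Σ λ:
  k = 1: 47/95 = 0.4947
  k = 2: (47 + 45)/95 = 92/95 = 0.9684
  k = 3: (47 + 45 + 3)/95 = 95/95 = 1

Summary (fraction, with percent):

explained: PC1 0.4947 (49.47%), PC2 0.4737 (47.37%), PC3 0.0316 (3.16%);  cumulative: 0.4947, 0.9684, 1


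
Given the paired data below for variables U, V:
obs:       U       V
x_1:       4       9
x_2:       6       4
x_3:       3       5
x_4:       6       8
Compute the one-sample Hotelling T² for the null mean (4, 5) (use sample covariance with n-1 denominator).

Step 1 — sample mean vector:
  mean(U) = (4 + 6 + 3 + 6) / 4 = 19/4 = 4.75
  mean(V) = (9 + 4 + 5 + 8) / 4 = 26/4 = 6.5
  x̄ = (4.75, 6.5),  deviation x̄ - mu_0 = (4.75, 6.5) - (4, 5) = (0.75, 1.5).

Step 2 — sample covariance matrix, S[i,j] = (1/(n-1)) · Σ_k (x_{k,i} - mean_i) · (x_{k,j} - mean_j), divisor n-1 = 3:
  S[U,U] = ((-0.75)·(-0.75) + (1.25)·(1.25) + (-1.75)·(-1.75) + (1.25)·(1.25)) / 3 = 6.75/3 = 2.25
  S[U,V] = ((-0.75)·(2.5) + (1.25)·(-2.5) + (-1.75)·(-1.5) + (1.25)·(1.5)) / 3 = -0.5/3 = -0.1667
  S[V,V] = ((2.5)·(2.5) + (-2.5)·(-2.5) + (-1.5)·(-1.5) + (1.5)·(1.5)) / 3 = 17/3 = 5.6667
  S = [[2.25, -0.1667],
 [-0.1667, 5.6667]].

Step 3 — invert S. det(S) = 2.25·5.6667 - (-0.1667)² = 12.7222.
  S^{-1} = (1/det) · [[d, -b], [-b, a]] = [[0.4454, 0.0131],
 [0.0131, 0.1769]].

Step 4 — quadratic form (x̄ - mu_0)^T · S^{-1} · (x̄ - mu_0):
  S^{-1} · (x̄ - mu_0) = (0.3537, 0.2751),
  (x̄ - mu_0)^T · [...] = (0.75)·(0.3537) + (1.5)·(0.2751) = 0.6779.

Step 5 — scale by n: T² = 4 · 0.6779 = 2.7118.

T² ≈ 2.7118


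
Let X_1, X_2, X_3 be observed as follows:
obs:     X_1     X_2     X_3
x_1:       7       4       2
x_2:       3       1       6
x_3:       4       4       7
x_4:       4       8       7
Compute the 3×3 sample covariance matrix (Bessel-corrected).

Step 1 — column means:
  mean(X_1) = (7 + 3 + 4 + 4) / 4 = 18/4 = 4.5
  mean(X_2) = (4 + 1 + 4 + 8) / 4 = 17/4 = 4.25
  mean(X_3) = (2 + 6 + 7 + 7) / 4 = 22/4 = 5.5

Step 2 — sample covariance S[i,j] = (1/(n-1)) · Σ_k (x_{k,i} - mean_i) · (x_{k,j} - mean_j), with n-1 = 3.
  S[X_1,X_1] = ((2.5)·(2.5) + (-1.5)·(-1.5) + (-0.5)·(-0.5) + (-0.5)·(-0.5)) / 3 = 9/3 = 3
  S[X_1,X_2] = ((2.5)·(-0.25) + (-1.5)·(-3.25) + (-0.5)·(-0.25) + (-0.5)·(3.75)) / 3 = 2.5/3 = 0.8333
  S[X_1,X_3] = ((2.5)·(-3.5) + (-1.5)·(0.5) + (-0.5)·(1.5) + (-0.5)·(1.5)) / 3 = -11/3 = -3.6667
  S[X_2,X_2] = ((-0.25)·(-0.25) + (-3.25)·(-3.25) + (-0.25)·(-0.25) + (3.75)·(3.75)) / 3 = 24.75/3 = 8.25
  S[X_2,X_3] = ((-0.25)·(-3.5) + (-3.25)·(0.5) + (-0.25)·(1.5) + (3.75)·(1.5)) / 3 = 4.5/3 = 1.5
  S[X_3,X_3] = ((-3.5)·(-3.5) + (0.5)·(0.5) + (1.5)·(1.5) + (1.5)·(1.5)) / 3 = 17/3 = 5.6667

S is symmetric (S[j,i] = S[i,j]). Assembling:

S = [[3, 0.8333, -3.6667],
 [0.8333, 8.25, 1.5],
 [-3.6667, 1.5, 5.6667]]


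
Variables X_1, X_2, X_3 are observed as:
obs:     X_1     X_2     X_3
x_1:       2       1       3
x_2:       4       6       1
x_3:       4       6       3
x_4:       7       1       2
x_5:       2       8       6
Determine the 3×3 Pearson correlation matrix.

Step 1 — column means:
  mean(X_1) = (2 + 4 + 4 + 7 + 2) / 5 = 19/5 = 3.8
  mean(X_2) = (1 + 6 + 6 + 1 + 8) / 5 = 22/5 = 4.4
  mean(X_3) = (3 + 1 + 3 + 2 + 6) / 5 = 15/5 = 3

Step 2 — sample variances and covariances s[i,j] = (1/(n-1)) · Σ_k (x_{k,i} - mean_i) · (x_{k,j} - mean_j), with n-1 = 4:
  s[X_1,X_1] = ((-1.8)·(-1.8) + (0.2)·(0.2) + (0.2)·(0.2) + (3.2)·(3.2) + (-1.8)·(-1.8)) / 4 = 16.8/4 = 4.2
  s[X_1,X_2] = ((-1.8)·(-3.4) + (0.2)·(1.6) + (0.2)·(1.6) + (3.2)·(-3.4) + (-1.8)·(3.6)) / 4 = -10.6/4 = -2.65
  s[X_1,X_3] = ((-1.8)·(0) + (0.2)·(-2) + (0.2)·(0) + (3.2)·(-1) + (-1.8)·(3)) / 4 = -9/4 = -2.25
  s[X_2,X_2] = ((-3.4)·(-3.4) + (1.6)·(1.6) + (1.6)·(1.6) + (-3.4)·(-3.4) + (3.6)·(3.6)) / 4 = 41.2/4 = 10.3
  s[X_2,X_3] = ((-3.4)·(0) + (1.6)·(-2) + (1.6)·(0) + (-3.4)·(-1) + (3.6)·(3)) / 4 = 11/4 = 2.75
  s[X_3,X_3] = ((0)·(0) + (-2)·(-2) + (0)·(0) + (-1)·(-1) + (3)·(3)) / 4 = 14/4 = 3.5
  Sample standard deviations s_i = √(s[i,i]):
  s(X_1) = √(4.2) = 2.0494
  s(X_2) = √(10.3) = 3.2094
  s(X_3) = √(3.5) = 1.8708

Step 3 — r_{ij} = s_{ij} / (s_i · s_j):
  r[X_1,X_1] = 1 (diagonal).
  r[X_1,X_2] = -2.65 / (2.0494 · 3.2094) = -2.65 / 6.5772 = -0.4029
  r[X_1,X_3] = -2.25 / (2.0494 · 1.8708) = -2.25 / 3.8341 = -0.5868
  r[X_2,X_2] = 1 (diagonal).
  r[X_2,X_3] = 2.75 / (3.2094 · 1.8708) = 2.75 / 6.0042 = 0.458
  r[X_3,X_3] = 1 (diagonal).

R is symmetric with unit diagonal. Assembling:

R = [[1, -0.4029, -0.5868],
 [-0.4029, 1, 0.458],
 [-0.5868, 0.458, 1]]


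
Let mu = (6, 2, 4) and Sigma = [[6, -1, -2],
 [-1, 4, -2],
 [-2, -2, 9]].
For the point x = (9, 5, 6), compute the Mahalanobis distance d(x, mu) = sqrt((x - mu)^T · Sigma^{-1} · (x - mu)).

Step 1 — centre the observation: (x - mu) = (3, 3, 2).

Step 2 — invert Sigma (cofactor / det for 3×3, or solve directly):
  Sigma^{-1} = [[0.2013, 0.0818, 0.0629],
 [0.0818, 0.3145, 0.0881],
 [0.0629, 0.0881, 0.1447]].

Step 3 — form the quadratic (x - mu)^T · Sigma^{-1} · (x - mu):
  Sigma^{-1} · (x - mu) = (0.9748, 1.3648, 0.7421).
  (x - mu)^T · [Sigma^{-1} · (x - mu)] = (3)·(0.9748) + (3)·(1.3648) + (2)·(0.7421) = 8.5031.

Step 4 — take square root: d = √(8.5031) ≈ 2.916.

d(x, mu) = √(8.5031) ≈ 2.916


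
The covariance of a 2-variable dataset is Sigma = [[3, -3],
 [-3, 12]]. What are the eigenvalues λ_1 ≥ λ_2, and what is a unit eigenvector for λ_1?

Step 1 — characteristic polynomial of 2×2 Sigma:
  det(Sigma - λI) = λ² - trace · λ + det = 0.
  trace = 3 + 12 = 15, det = 3·12 - (-3)² = 27.
Step 2 — discriminant:
  Δ = trace² - 4·det = 225 - 108 = 117.
Step 3 — eigenvalues:
  λ = (trace ± √Δ)/2 = (15 ± 10.8167)/2,
  λ_1 = 12.9083,  λ_2 = 2.0917.

Step 4 — unit eigenvector for λ_1: solve (Sigma - λ_1 I)v = 0. First row:
  (3 - 12.9083)·v_x + (-3)·v_y = 0, i.e. (-9.9083)·v_x + (-3)·v_y = 0,
  so v ∝ (b, λ_1 - a) = (-3, 9.9083); multiply by -1 so the first entry is positive: u = (3, -9.9083).
  ||u|| = √((3)² + (-9.9083)²) = √(107.1749) ≈ 10.3525,
  v_1 = u/||u|| ≈ (0.2898, -0.9571) (||v_1|| = 1).

λ_1 = 12.9083,  λ_2 = 2.0917;  v_1 ≈ (0.2898, -0.9571)


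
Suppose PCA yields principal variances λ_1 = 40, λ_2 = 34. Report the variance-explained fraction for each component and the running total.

Step 1 — total variance = trace(Sigma) = Σ λ_i = 40 + 34 = 74.

Step 2 — fraction explained by component i = λ_i / Σ λ:
  PC1: 40/74 = 0.5405
  PC2: 34/74 = 0.4595

Step 3 — cumulative fraction after k components = (λ_1 + ... + λ_k) / Σ λ:
  k = 1: 40/74 = 0.5405
  k = 2: (40 + 34)/74 = 74/74 = 1

Summary (fraction, with percent):

explained: PC1 0.5405 (54.05%), PC2 0.4595 (45.95%);  cumulative: 0.5405, 1


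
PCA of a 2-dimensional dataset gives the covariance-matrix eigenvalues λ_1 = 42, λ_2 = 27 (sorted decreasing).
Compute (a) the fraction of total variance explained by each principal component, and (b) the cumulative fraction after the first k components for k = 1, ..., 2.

Step 1 — total variance = trace(Sigma) = Σ λ_i = 42 + 27 = 69.

Step 2 — fraction explained by component i = λ_i / Σ λ:
  PC1: 42/69 = 0.6087
  PC2: 27/69 = 0.3913

Step 3 — cumulative fraction after k components = (λ_1 + ... + λ_k) / Σ λ:
  k = 1: 42/69 = 0.6087
  k = 2: (42 + 27)/69 = 69/69 = 1

Summary (fraction, with percent):

explained: PC1 0.6087 (60.87%), PC2 0.3913 (39.13%);  cumulative: 0.6087, 1


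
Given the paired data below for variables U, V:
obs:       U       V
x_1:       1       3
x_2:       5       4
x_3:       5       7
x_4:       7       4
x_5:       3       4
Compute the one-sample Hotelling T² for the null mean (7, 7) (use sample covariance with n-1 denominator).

Step 1 — sample mean vector:
  mean(U) = (1 + 5 + 5 + 7 + 3) / 5 = 21/5 = 4.2
  mean(V) = (3 + 4 + 7 + 4 + 4) / 5 = 22/5 = 4.4
  x̄ = (4.2, 4.4),  deviation x̄ - mu_0 = (4.2, 4.4) - (7, 7) = (-2.8, -2.6).

Step 2 — sample covariance matrix, S[i,j] = (1/(n-1)) · Σ_k (x_{k,i} - mean_i) · (x_{k,j} - mean_j), divisor n-1 = 4:
  S[U,U] = ((-3.2)·(-3.2) + (0.8)·(0.8) + (0.8)·(0.8) + (2.8)·(2.8) + (-1.2)·(-1.2)) / 4 = 20.8/4 = 5.2
  S[U,V] = ((-3.2)·(-1.4) + (0.8)·(-0.4) + (0.8)·(2.6) + (2.8)·(-0.4) + (-1.2)·(-0.4)) / 4 = 5.6/4 = 1.4
  S[V,V] = ((-1.4)·(-1.4) + (-0.4)·(-0.4) + (2.6)·(2.6) + (-0.4)·(-0.4) + (-0.4)·(-0.4)) / 4 = 9.2/4 = 2.3
  S = [[5.2, 1.4],
 [1.4, 2.3]].

Step 3 — invert S. det(S) = 5.2·2.3 - (1.4)² = 10.
  S^{-1} = (1/det) · [[d, -b], [-b, a]] = [[0.23, -0.14],
 [-0.14, 0.52]].

Step 4 — quadratic form (x̄ - mu_0)^T · S^{-1} · (x̄ - mu_0):
  S^{-1} · (x̄ - mu_0) = (-0.28, -0.96),
  (x̄ - mu_0)^T · [...] = (-2.8)·(-0.28) + (-2.6)·(-0.96) = 3.28.

Step 5 — scale by n: T² = 5 · 3.28 = 16.4.

T² ≈ 16.4


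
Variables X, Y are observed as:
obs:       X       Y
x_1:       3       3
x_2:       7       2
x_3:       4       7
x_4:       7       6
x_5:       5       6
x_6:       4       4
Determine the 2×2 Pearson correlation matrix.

Step 1 — column means:
  mean(X) = (3 + 7 + 4 + 7 + 5 + 4) / 6 = 30/6 = 5
  mean(Y) = (3 + 2 + 7 + 6 + 6 + 4) / 6 = 28/6 = 4.6667

Step 2 — sample variances and covariances s[i,j] = (1/(n-1)) · Σ_k (x_{k,i} - mean_i) · (x_{k,j} - mean_j), with n-1 = 5:
  s[X,X] = ((-2)·(-2) + (2)·(2) + (-1)·(-1) + (2)·(2) + (0)·(0) + (-1)·(-1)) / 5 = 14/5 = 2.8
  s[X,Y] = ((-2)·(-1.6667) + (2)·(-2.6667) + (-1)·(2.3333) + (2)·(1.3333) + (0)·(1.3333) + (-1)·(-0.6667)) / 5 = -1/5 = -0.2
  s[Y,Y] = ((-1.6667)·(-1.6667) + (-2.6667)·(-2.6667) + (2.3333)·(2.3333) + (1.3333)·(1.3333) + (1.3333)·(1.3333) + (-0.6667)·(-0.6667)) / 5 = 19.3333/5 = 3.8667
  Sample standard deviations s_i = √(s[i,i]):
  s(X) = √(2.8) = 1.6733
  s(Y) = √(3.8667) = 1.9664

Step 3 — r_{ij} = s_{ij} / (s_i · s_j):
  r[X,X] = 1 (diagonal).
  r[X,Y] = -0.2 / (1.6733 · 1.9664) = -0.2 / 3.2904 = -0.0608
  r[Y,Y] = 1 (diagonal).

R is symmetric with unit diagonal. Assembling:

R = [[1, -0.0608],
 [-0.0608, 1]]


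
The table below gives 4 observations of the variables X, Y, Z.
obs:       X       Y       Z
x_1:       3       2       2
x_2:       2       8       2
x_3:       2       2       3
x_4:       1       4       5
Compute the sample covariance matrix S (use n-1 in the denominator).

Step 1 — column means:
  mean(X) = (3 + 2 + 2 + 1) / 4 = 8/4 = 2
  mean(Y) = (2 + 8 + 2 + 4) / 4 = 16/4 = 4
  mean(Z) = (2 + 2 + 3 + 5) / 4 = 12/4 = 3

Step 2 — sample covariance S[i,j] = (1/(n-1)) · Σ_k (x_{k,i} - mean_i) · (x_{k,j} - mean_j), with n-1 = 3.
  S[X,X] = ((1)·(1) + (0)·(0) + (0)·(0) + (-1)·(-1)) / 3 = 2/3 = 0.6667
  S[X,Y] = ((1)·(-2) + (0)·(4) + (0)·(-2) + (-1)·(0)) / 3 = -2/3 = -0.6667
  S[X,Z] = ((1)·(-1) + (0)·(-1) + (0)·(0) + (-1)·(2)) / 3 = -3/3 = -1
  S[Y,Y] = ((-2)·(-2) + (4)·(4) + (-2)·(-2) + (0)·(0)) / 3 = 24/3 = 8
  S[Y,Z] = ((-2)·(-1) + (4)·(-1) + (-2)·(0) + (0)·(2)) / 3 = -2/3 = -0.6667
  S[Z,Z] = ((-1)·(-1) + (-1)·(-1) + (0)·(0) + (2)·(2)) / 3 = 6/3 = 2

S is symmetric (S[j,i] = S[i,j]). Assembling:

S = [[0.6667, -0.6667, -1],
 [-0.6667, 8, -0.6667],
 [-1, -0.6667, 2]]


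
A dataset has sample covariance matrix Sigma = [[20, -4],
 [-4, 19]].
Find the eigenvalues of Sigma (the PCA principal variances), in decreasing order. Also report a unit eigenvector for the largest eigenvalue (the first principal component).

Step 1 — characteristic polynomial of 2×2 Sigma:
  det(Sigma - λI) = λ² - trace · λ + det = 0.
  trace = 20 + 19 = 39, det = 20·19 - (-4)² = 364.
Step 2 — discriminant:
  Δ = trace² - 4·det = 1521 - 1456 = 65.
Step 3 — eigenvalues:
  λ = (trace ± √Δ)/2 = (39 ± 8.0623)/2,
  λ_1 = 23.5311,  λ_2 = 15.4689.

Step 4 — unit eigenvector for λ_1: solve (Sigma - λ_1 I)v = 0. First row:
  (20 - 23.5311)·v_x + (-4)·v_y = 0, i.e. (-3.5311)·v_x + (-4)·v_y = 0,
  so v ∝ (b, λ_1 - a) = (-4, 3.5311); multiply by -1 so the first entry is positive: u = (4, -3.5311).
  ||u|| = √((4)² + (-3.5311)²) = √(28.4689) ≈ 5.3356,
  v_1 = u/||u|| ≈ (0.7497, -0.6618) (||v_1|| = 1).

λ_1 = 23.5311,  λ_2 = 15.4689;  v_1 ≈ (0.7497, -0.6618)


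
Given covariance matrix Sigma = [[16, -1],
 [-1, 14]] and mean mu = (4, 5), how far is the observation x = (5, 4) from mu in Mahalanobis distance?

Step 1 — centre the observation: (x - mu) = (1, -1).

Step 2 — invert Sigma. det(Sigma) = 16·14 - (-1)² = 223.
  Sigma^{-1} = (1/det) · [[d, -b], [-b, a]] = [[0.0628, 0.0045],
 [0.0045, 0.0717]].

Step 3 — form the quadratic (x - mu)^T · Sigma^{-1} · (x - mu):
  Sigma^{-1} · (x - mu) = (0.0583, -0.0673).
  (x - mu)^T · [Sigma^{-1} · (x - mu)] = (1)·(0.0583) + (-1)·(-0.0673) = 0.1256.

Step 4 — take square root: d = √(0.1256) ≈ 0.3543.

d(x, mu) = √(0.1256) ≈ 0.3543


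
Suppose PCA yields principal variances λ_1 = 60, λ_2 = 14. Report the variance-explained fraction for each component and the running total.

Step 1 — total variance = trace(Sigma) = Σ λ_i = 60 + 14 = 74.

Step 2 — fraction explained by component i = λ_i / Σ λ:
  PC1: 60/74 = 0.8108
  PC2: 14/74 = 0.1892

Step 3 — cumulative fraction after k components = (λ_1 + ... + λ_k) / Σ λ:
  k = 1: 60/74 = 0.8108
  k = 2: (60 + 14)/74 = 74/74 = 1

Summary (fraction, with percent):

explained: PC1 0.8108 (81.08%), PC2 0.1892 (18.92%);  cumulative: 0.8108, 1


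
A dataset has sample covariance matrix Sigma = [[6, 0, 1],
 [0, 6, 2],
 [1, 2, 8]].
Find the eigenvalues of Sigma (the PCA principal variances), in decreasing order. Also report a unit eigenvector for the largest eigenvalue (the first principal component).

Step 1 — characteristic polynomial p(λ) = det(λI - Sigma) = λ³ - tr·λ² + c_1·λ - det, where tr = trace, c_1 = sum of the principal 2×2 minors, det = det(Sigma):
  tr = 6 + 6 + 8 = 20,
  c_1 = (6·6 - (0)²) + (6·8 - (1)²) + (6·8 - (2)²) = 36 + 47 + 44 = 127,
  det = 6·(6·8 - (2)²) - (0)·((0)·8 - (2)·(1)) + (1)·((0)·(2) - 6·(1)) = 6·(44) - (0)·(-2) + (1)·(-6) = 258.
  So p(λ) = λ³ - 20λ² + 127λ - 258.
Step 2 — look for an integer root (rational root theorem: any rational root is an integer divisor of 258). Testing λ = 6:
  p(6) = 216 - 720 + 762 - 258 = 0  ✓
  Dividing out (λ - 6): p(λ) = (λ - 6)(λ² - 14λ + 43).
Step 3 — remaining eigenvalues from the quadratic λ² - 14λ + 43 = 0:
  Δ = 14² - 4·43 = 196 - 172 = 24,  λ = (14 ± √24)/2 = (14 ± 4.899)/2 ≈ 9.4495 or 4.5505.
  Sorted: λ_1 = 9.4495,  λ_2 = 6,  λ_3 = 4.5505  (check: sum = 20 = tr ✓).

Step 4 — unit eigenvector for λ_1 ≈ 9.4495: v spans the null space of (Sigma - λ_1 I), whose rows are
  r_1 = (-3.4495, 0, 1),  r_2 = (0, -3.4495, 2),  r_3 = (1, 2, -1.4495).
  v is orthogonal to every row, so take v ∝ r_1 × r_2 = ((0)·(2) - (1)·(-3.4495), (1)·(0) - (-3.4495)·(2), (-3.4495)·(-3.4495) - (0)·(0)) ≈ (3.4495, 6.899, 11.899).
  Let u = (3.4495, 6.899, 11.899).
  ||u|| = √((3.4495)² + (6.899)² + (11.899)²) = √(201.0806) ≈ 14.1803,  v_1 = u/||u|| ≈ (0.2433, 0.4865, 0.8391) (||v_1|| = 1).

λ_1 = 9.4495,  λ_2 = 6,  λ_3 = 4.5505;  v_1 ≈ (0.2433, 0.4865, 0.8391)


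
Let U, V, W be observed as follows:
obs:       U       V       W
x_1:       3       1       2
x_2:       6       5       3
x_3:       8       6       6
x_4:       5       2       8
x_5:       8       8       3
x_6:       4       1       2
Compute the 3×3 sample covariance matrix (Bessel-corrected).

Step 1 — column means:
  mean(U) = (3 + 6 + 8 + 5 + 8 + 4) / 6 = 34/6 = 5.6667
  mean(V) = (1 + 5 + 6 + 2 + 8 + 1) / 6 = 23/6 = 3.8333
  mean(W) = (2 + 3 + 6 + 8 + 3 + 2) / 6 = 24/6 = 4

Step 2 — sample covariance S[i,j] = (1/(n-1)) · Σ_k (x_{k,i} - mean_i) · (x_{k,j} - mean_j), with n-1 = 5.
  S[U,U] = ((-2.6667)·(-2.6667) + (0.3333)·(0.3333) + (2.3333)·(2.3333) + (-0.6667)·(-0.6667) + (2.3333)·(2.3333) + (-1.6667)·(-1.6667)) / 5 = 21.3333/5 = 4.2667
  S[U,V] = ((-2.6667)·(-2.8333) + (0.3333)·(1.1667) + (2.3333)·(2.1667) + (-0.6667)·(-1.8333) + (2.3333)·(4.1667) + (-1.6667)·(-2.8333)) / 5 = 28.6667/5 = 5.7333
  S[U,W] = ((-2.6667)·(-2) + (0.3333)·(-1) + (2.3333)·(2) + (-0.6667)·(4) + (2.3333)·(-1) + (-1.6667)·(-2)) / 5 = 8/5 = 1.6
  S[V,V] = ((-2.8333)·(-2.8333) + (1.1667)·(1.1667) + (2.1667)·(2.1667) + (-1.8333)·(-1.8333) + (4.1667)·(4.1667) + (-2.8333)·(-2.8333)) / 5 = 42.8333/5 = 8.5667
  S[V,W] = ((-2.8333)·(-2) + (1.1667)·(-1) + (2.1667)·(2) + (-1.8333)·(4) + (4.1667)·(-1) + (-2.8333)·(-2)) / 5 = 3/5 = 0.6
  S[W,W] = ((-2)·(-2) + (-1)·(-1) + (2)·(2) + (4)·(4) + (-1)·(-1) + (-2)·(-2)) / 5 = 30/5 = 6

S is symmetric (S[j,i] = S[i,j]). Assembling:

S = [[4.2667, 5.7333, 1.6],
 [5.7333, 8.5667, 0.6],
 [1.6, 0.6, 6]]


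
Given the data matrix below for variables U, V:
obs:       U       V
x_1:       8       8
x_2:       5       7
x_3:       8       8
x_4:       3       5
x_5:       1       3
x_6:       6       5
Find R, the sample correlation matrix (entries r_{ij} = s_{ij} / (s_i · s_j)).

Step 1 — column means:
  mean(U) = (8 + 5 + 8 + 3 + 1 + 6) / 6 = 31/6 = 5.1667
  mean(V) = (8 + 7 + 8 + 5 + 3 + 5) / 6 = 36/6 = 6

Step 2 — sample variances and covariances s[i,j] = (1/(n-1)) · Σ_k (x_{k,i} - mean_i) · (x_{k,j} - mean_j), with n-1 = 5:
  s[U,U] = ((2.8333)·(2.8333) + (-0.1667)·(-0.1667) + (2.8333)·(2.8333) + (-2.1667)·(-2.1667) + (-4.1667)·(-4.1667) + (0.8333)·(0.8333)) / 5 = 38.8333/5 = 7.7667
  s[U,V] = ((2.8333)·(2) + (-0.1667)·(1) + (2.8333)·(2) + (-2.1667)·(-1) + (-4.1667)·(-3) + (0.8333)·(-1)) / 5 = 25/5 = 5
  s[V,V] = ((2)·(2) + (1)·(1) + (2)·(2) + (-1)·(-1) + (-3)·(-3) + (-1)·(-1)) / 5 = 20/5 = 4
  Sample standard deviations s_i = √(s[i,i]):
  s(U) = √(7.7667) = 2.7869
  s(V) = √(4) = 2

Step 3 — r_{ij} = s_{ij} / (s_i · s_j):
  r[U,U] = 1 (diagonal).
  r[U,V] = 5 / (2.7869 · 2) = 5 / 5.5737 = 0.8971
  r[V,V] = 1 (diagonal).

R is symmetric with unit diagonal. Assembling:

R = [[1, 0.8971],
 [0.8971, 1]]


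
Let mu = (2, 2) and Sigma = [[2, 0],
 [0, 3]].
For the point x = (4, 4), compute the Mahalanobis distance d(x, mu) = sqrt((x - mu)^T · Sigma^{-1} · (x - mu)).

Step 1 — centre the observation: (x - mu) = (2, 2).

Step 2 — invert Sigma. det(Sigma) = 2·3 - (0)² = 6.
  Sigma^{-1} = (1/det) · [[d, -b], [-b, a]] = [[0.5, 0],
 [0, 0.3333]].

Step 3 — form the quadratic (x - mu)^T · Sigma^{-1} · (x - mu):
  Sigma^{-1} · (x - mu) = (1, 0.6667).
  (x - mu)^T · [Sigma^{-1} · (x - mu)] = (2)·(1) + (2)·(0.6667) = 3.3333.

Step 4 — take square root: d = √(3.3333) ≈ 1.8257.

d(x, mu) = √(3.3333) ≈ 1.8257
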